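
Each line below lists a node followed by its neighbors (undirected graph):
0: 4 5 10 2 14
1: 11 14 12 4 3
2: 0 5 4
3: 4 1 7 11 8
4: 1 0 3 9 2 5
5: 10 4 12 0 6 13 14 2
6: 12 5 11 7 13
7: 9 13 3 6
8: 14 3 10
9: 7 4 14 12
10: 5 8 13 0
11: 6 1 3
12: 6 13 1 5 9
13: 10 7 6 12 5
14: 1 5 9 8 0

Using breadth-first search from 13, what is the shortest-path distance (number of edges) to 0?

2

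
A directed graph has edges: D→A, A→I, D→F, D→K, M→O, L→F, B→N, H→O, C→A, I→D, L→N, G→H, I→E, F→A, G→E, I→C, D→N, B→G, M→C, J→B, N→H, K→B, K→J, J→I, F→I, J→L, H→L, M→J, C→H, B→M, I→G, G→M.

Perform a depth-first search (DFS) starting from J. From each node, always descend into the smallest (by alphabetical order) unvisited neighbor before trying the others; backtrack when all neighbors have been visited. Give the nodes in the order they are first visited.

J, B, G, E, H, L, F, A, I, C, D, K, N, O, M

Visit J
J → B
B → G
G → E
G → H
H → L
L → F
F → A
A → I
I → C
I → D
D → K
D → N
H → O
G → M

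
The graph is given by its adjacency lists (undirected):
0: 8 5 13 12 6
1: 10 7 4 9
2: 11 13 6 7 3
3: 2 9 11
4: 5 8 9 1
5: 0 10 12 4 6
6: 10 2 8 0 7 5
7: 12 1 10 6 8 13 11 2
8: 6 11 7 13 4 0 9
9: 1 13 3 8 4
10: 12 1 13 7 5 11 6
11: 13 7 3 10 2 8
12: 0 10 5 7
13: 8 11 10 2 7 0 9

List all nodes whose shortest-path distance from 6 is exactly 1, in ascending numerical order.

0, 2, 5, 7, 8, 10

Level 0: 6
Level 1: 0, 2, 5, 7, 8, 10
Level 2: 1, 3, 4, 9, 11, 12, 13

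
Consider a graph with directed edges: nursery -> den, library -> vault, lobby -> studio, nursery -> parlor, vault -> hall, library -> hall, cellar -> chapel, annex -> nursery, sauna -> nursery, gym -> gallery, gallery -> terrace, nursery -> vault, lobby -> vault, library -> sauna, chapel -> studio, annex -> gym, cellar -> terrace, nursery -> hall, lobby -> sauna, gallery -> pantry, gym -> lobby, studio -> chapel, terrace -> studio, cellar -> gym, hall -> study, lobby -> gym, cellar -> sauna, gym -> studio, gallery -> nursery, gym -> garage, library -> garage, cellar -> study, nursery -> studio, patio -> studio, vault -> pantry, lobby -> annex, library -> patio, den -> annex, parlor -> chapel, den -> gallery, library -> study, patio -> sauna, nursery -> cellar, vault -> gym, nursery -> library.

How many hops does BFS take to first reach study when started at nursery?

2

Level 0: nursery
Level 1: cellar, den, hall, library, parlor, studio, vault
Level 2: annex, chapel, gallery, garage, gym, pantry, patio, sauna, study, terrace
Level 3: lobby
study first appears at level 2.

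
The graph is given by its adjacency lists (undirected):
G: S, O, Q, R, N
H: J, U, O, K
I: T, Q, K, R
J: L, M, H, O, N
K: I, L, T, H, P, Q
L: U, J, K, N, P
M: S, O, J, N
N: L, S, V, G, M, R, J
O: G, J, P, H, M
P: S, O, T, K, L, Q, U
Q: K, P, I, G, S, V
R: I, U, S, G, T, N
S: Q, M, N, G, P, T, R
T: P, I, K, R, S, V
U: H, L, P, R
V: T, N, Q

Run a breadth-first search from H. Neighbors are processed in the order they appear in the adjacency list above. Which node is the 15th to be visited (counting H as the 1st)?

Visit H; enqueue J, U, O, K → queue [J, U, O, K]
Visit J; enqueue L, M, N → queue [U, O, K, L, M, N]
Visit U; enqueue P, R → queue [O, K, L, M, N, P, R]
Visit O; enqueue G → queue [K, L, M, N, P, R, G]
Visit K; enqueue I, T, Q → queue [L, M, N, P, R, G, I, T, Q]
Visit L → queue [M, N, P, R, G, I, T, Q]
Visit M; enqueue S → queue [N, P, R, G, I, T, Q, S]
Visit N; enqueue V → queue [P, R, G, I, T, Q, S, V]
Visit P → queue [R, G, I, T, Q, S, V]
Visit R → queue [G, I, T, Q, S, V]
Visit G → queue [I, T, Q, S, V]
Visit I → queue [T, Q, S, V]
Visit T → queue [Q, S, V]
Visit Q → queue [S, V]
Visit S → queue [V]
Visit V → queue []

Visit order: H, J, U, O, K, L, M, N, P, R, G, I, T, Q, S, V

S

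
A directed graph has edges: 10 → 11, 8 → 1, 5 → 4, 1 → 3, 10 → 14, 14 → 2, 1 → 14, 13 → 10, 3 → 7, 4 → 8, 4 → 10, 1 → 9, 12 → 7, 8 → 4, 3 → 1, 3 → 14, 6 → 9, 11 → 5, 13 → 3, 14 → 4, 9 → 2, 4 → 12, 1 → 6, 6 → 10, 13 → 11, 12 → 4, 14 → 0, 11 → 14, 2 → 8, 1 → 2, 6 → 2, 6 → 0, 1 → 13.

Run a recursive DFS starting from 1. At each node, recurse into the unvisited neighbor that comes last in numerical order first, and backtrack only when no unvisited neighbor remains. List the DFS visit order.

1, 14, 4, 12, 7, 10, 11, 5, 8, 2, 0, 13, 3, 9, 6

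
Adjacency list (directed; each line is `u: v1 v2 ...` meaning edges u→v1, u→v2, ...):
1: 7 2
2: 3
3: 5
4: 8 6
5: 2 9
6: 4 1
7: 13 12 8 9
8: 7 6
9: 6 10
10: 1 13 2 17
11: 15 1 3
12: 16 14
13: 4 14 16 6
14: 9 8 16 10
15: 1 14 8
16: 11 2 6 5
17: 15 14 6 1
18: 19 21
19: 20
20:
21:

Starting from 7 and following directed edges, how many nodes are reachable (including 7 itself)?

BFS from 7 visits: 7, 13, 12, 8, 9, 4, 14, 16, 6, 10, 11, 2, 5, 1, 17, 15, 3
Reachable nodes: 17 of 21 total.

17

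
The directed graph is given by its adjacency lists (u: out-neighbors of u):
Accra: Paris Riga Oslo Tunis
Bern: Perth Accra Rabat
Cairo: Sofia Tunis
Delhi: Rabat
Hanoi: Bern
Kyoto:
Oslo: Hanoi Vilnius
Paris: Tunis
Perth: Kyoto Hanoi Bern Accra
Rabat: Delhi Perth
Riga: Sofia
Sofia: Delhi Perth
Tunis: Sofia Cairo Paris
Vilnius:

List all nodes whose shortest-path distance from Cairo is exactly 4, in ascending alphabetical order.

Oslo, Riga

Level 0: Cairo
Level 1: Sofia, Tunis
Level 2: Delhi, Paris, Perth
Level 3: Accra, Bern, Hanoi, Kyoto, Rabat
Level 4: Oslo, Riga
Level 5: Vilnius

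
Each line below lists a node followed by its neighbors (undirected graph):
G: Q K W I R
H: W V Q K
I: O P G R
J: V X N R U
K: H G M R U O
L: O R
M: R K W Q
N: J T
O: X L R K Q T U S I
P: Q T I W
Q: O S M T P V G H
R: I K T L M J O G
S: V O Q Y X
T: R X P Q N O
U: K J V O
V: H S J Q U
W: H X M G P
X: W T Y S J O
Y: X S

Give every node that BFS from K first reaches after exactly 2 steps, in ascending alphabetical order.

Level 0: K
Level 1: G, H, M, O, R, U
Level 2: I, J, L, Q, S, T, V, W, X
Level 3: N, P, Y

I, J, L, Q, S, T, V, W, X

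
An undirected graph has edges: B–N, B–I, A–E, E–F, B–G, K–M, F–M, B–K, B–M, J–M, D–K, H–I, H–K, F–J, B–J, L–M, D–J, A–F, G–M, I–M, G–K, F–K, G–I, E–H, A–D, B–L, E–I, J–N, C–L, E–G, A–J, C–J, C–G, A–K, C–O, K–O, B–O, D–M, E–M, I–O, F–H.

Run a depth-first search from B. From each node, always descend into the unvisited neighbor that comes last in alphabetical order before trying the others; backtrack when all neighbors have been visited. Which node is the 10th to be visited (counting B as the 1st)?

H

Visit B
B → O
O → K
K → M
M → L
L → C
C → J
J → N
J → F
F → H
H → I
I → G
G → E
E → A
A → D

Visit order: B, O, K, M, L, C, J, N, F, H, I, G, E, A, D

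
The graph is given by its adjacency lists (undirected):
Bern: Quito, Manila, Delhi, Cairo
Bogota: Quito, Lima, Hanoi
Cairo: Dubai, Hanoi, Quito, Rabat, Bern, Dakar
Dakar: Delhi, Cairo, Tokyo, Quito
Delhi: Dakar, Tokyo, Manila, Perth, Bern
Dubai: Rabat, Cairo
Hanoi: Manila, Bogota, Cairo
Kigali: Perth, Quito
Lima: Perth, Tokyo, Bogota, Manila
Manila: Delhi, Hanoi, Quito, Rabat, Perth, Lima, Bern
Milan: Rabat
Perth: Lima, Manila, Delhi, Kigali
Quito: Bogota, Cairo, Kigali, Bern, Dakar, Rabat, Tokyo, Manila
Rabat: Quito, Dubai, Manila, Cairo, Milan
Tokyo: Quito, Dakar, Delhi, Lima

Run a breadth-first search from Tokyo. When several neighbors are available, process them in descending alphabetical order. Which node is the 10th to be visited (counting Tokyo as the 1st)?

Visit Tokyo; enqueue Quito, Lima, Delhi, Dakar → queue [Quito, Lima, Delhi, Dakar]
Visit Quito; enqueue Rabat, Manila, Kigali, Cairo, Bogota, Bern → queue [Lima, Delhi, Dakar, Rabat, Manila, Kigali, Cairo, Bogota, Bern]
Visit Lima; enqueue Perth → queue [Delhi, Dakar, Rabat, Manila, Kigali, Cairo, Bogota, Bern, Perth]
Visit Delhi → queue [Dakar, Rabat, Manila, Kigali, Cairo, Bogota, Bern, Perth]
Visit Dakar → queue [Rabat, Manila, Kigali, Cairo, Bogota, Bern, Perth]
Visit Rabat; enqueue Milan, Dubai → queue [Manila, Kigali, Cairo, Bogota, Bern, Perth, Milan, Dubai]
Visit Manila; enqueue Hanoi → queue [Kigali, Cairo, Bogota, Bern, Perth, Milan, Dubai, Hanoi]
Visit Kigali → queue [Cairo, Bogota, Bern, Perth, Milan, Dubai, Hanoi]
Visit Cairo → queue [Bogota, Bern, Perth, Milan, Dubai, Hanoi]
Visit Bogota → queue [Bern, Perth, Milan, Dubai, Hanoi]
Visit Bern → queue [Perth, Milan, Dubai, Hanoi]
Visit Perth → queue [Milan, Dubai, Hanoi]
Visit Milan → queue [Dubai, Hanoi]
Visit Dubai → queue [Hanoi]
Visit Hanoi → queue []

Visit order: Tokyo, Quito, Lima, Delhi, Dakar, Rabat, Manila, Kigali, Cairo, Bogota, Bern, Perth, Milan, Dubai, Hanoi

Bogota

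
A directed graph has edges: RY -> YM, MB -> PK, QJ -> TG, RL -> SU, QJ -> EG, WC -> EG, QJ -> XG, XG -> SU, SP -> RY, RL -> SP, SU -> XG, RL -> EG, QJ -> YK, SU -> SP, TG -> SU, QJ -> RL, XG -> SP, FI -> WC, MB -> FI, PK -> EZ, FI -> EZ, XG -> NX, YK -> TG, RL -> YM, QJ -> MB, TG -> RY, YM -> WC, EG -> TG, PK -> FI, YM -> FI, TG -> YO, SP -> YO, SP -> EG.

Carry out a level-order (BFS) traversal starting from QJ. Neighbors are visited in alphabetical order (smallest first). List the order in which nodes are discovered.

QJ -> EG -> MB -> RL -> TG -> XG -> YK -> FI -> PK -> SP -> SU -> YM -> RY -> YO -> NX -> EZ -> WC

Visit QJ; enqueue EG, MB, RL, TG, XG, YK → queue [EG, MB, RL, TG, XG, YK]
Visit EG → queue [MB, RL, TG, XG, YK]
Visit MB; enqueue FI, PK → queue [RL, TG, XG, YK, FI, PK]
Visit RL; enqueue SP, SU, YM → queue [TG, XG, YK, FI, PK, SP, SU, YM]
Visit TG; enqueue RY, YO → queue [XG, YK, FI, PK, SP, SU, YM, RY, YO]
Visit XG; enqueue NX → queue [YK, FI, PK, SP, SU, YM, RY, YO, NX]
Visit YK → queue [FI, PK, SP, SU, YM, RY, YO, NX]
Visit FI; enqueue EZ, WC → queue [PK, SP, SU, YM, RY, YO, NX, EZ, WC]
Visit PK → queue [SP, SU, YM, RY, YO, NX, EZ, WC]
Visit SP → queue [SU, YM, RY, YO, NX, EZ, WC]
Visit SU → queue [YM, RY, YO, NX, EZ, WC]
Visit YM → queue [RY, YO, NX, EZ, WC]
Visit RY → queue [YO, NX, EZ, WC]
Visit YO → queue [NX, EZ, WC]
Visit NX → queue [EZ, WC]
Visit EZ → queue [WC]
Visit WC → queue []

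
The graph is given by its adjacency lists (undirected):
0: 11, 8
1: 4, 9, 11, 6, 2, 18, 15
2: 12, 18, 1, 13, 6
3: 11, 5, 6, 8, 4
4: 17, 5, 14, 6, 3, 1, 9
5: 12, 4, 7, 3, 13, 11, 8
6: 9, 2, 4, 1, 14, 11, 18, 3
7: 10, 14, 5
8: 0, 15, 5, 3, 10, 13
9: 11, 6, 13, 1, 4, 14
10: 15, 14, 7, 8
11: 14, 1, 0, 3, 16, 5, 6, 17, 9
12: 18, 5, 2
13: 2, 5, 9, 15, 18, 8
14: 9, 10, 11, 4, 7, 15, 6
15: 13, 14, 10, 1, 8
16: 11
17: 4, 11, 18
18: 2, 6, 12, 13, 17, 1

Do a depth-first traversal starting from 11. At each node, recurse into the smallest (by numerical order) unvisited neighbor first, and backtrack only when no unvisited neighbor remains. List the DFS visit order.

11 → 0 → 8 → 3 → 4 → 1 → 2 → 6 → 9 → 13 → 5 → 7 → 10 → 14 → 15 → 12 → 18 → 17 → 16

Visit 11
11 → 0
0 → 8
8 → 3
3 → 4
4 → 1
1 → 2
2 → 6
6 → 9
9 → 13
13 → 5
5 → 7
7 → 10
10 → 14
14 → 15
5 → 12
12 → 18
18 → 17
11 → 16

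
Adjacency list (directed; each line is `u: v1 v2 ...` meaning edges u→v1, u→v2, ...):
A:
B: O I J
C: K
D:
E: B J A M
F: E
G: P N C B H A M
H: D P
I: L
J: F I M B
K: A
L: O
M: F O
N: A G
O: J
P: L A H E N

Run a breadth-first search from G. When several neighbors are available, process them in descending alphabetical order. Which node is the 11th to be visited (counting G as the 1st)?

O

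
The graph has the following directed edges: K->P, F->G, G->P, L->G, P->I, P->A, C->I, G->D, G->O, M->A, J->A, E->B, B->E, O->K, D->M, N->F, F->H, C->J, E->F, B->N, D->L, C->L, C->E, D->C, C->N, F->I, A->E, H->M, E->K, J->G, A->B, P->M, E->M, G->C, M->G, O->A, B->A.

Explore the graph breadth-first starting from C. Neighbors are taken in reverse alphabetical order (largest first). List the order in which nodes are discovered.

C N L J I E F G A M K B H P O D

Visit C; enqueue N, L, J, I, E → queue [N, L, J, I, E]
Visit N; enqueue F → queue [L, J, I, E, F]
Visit L; enqueue G → queue [J, I, E, F, G]
Visit J; enqueue A → queue [I, E, F, G, A]
Visit I → queue [E, F, G, A]
Visit E; enqueue M, K, B → queue [F, G, A, M, K, B]
Visit F; enqueue H → queue [G, A, M, K, B, H]
Visit G; enqueue P, O, D → queue [A, M, K, B, H, P, O, D]
Visit A → queue [M, K, B, H, P, O, D]
Visit M → queue [K, B, H, P, O, D]
Visit K → queue [B, H, P, O, D]
Visit B → queue [H, P, O, D]
Visit H → queue [P, O, D]
Visit P → queue [O, D]
Visit O → queue [D]
Visit D → queue []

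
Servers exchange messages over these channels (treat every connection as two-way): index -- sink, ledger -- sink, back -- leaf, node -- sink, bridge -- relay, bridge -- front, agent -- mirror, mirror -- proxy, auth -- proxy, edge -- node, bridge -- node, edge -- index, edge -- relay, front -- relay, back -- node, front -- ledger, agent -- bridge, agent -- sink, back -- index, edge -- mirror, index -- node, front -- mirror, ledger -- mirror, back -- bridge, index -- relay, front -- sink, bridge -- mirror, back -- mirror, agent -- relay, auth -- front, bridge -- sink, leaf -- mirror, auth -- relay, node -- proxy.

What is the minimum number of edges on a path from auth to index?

Level 0: auth
Level 1: front, proxy, relay
Level 2: agent, bridge, edge, index, ledger, mirror, node, sink
Level 3: back, leaf
index first appears at level 2.

2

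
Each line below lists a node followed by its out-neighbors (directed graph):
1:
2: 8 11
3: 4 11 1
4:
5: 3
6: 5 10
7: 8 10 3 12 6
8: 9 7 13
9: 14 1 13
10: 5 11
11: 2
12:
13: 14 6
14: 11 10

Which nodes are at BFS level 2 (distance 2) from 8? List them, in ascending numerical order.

1, 3, 6, 10, 12, 14

Level 0: 8
Level 1: 7, 9, 13
Level 2: 1, 3, 6, 10, 12, 14
Level 3: 4, 5, 11
Level 4: 2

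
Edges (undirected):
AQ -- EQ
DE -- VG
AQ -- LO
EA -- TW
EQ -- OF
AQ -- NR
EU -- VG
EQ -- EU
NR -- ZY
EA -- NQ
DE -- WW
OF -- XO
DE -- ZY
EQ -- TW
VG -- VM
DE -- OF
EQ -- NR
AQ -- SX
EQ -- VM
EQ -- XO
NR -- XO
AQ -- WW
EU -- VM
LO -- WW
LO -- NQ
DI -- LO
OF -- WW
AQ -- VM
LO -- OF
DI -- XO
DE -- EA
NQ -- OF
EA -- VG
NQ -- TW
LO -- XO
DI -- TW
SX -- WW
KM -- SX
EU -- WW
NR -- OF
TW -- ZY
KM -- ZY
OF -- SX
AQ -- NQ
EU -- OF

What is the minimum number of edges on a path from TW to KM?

2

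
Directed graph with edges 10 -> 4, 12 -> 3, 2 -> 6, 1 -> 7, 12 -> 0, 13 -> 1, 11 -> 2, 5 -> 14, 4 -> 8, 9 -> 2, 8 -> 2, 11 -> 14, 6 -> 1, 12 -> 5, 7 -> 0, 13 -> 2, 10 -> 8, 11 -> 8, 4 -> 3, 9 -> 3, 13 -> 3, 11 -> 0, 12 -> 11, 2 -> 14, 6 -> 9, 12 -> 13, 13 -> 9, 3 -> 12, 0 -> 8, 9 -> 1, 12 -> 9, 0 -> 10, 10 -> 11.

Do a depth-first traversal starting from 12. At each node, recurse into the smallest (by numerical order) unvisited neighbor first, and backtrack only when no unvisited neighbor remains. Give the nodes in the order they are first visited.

12, 0, 8, 2, 6, 1, 7, 9, 3, 14, 10, 4, 11, 5, 13

Visit 12
12 → 0
0 → 8
8 → 2
2 → 6
6 → 1
1 → 7
6 → 9
9 → 3
2 → 14
0 → 10
10 → 4
10 → 11
12 → 5
12 → 13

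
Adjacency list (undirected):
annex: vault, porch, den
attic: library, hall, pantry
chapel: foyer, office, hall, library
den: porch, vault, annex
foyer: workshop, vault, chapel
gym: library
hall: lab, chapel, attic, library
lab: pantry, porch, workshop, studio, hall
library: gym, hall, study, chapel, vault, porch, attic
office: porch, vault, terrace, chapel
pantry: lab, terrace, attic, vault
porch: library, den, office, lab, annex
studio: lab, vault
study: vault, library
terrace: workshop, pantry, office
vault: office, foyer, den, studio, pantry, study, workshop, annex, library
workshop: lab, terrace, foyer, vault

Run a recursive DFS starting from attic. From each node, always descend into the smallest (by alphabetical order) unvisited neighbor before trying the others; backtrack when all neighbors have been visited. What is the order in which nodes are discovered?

Visit attic
attic → hall
hall → chapel
chapel → foyer
foyer → vault
vault → annex
annex → den
den → porch
porch → lab
lab → pantry
pantry → terrace
terrace → office
terrace → workshop
lab → studio
porch → library
library → gym
library → study

attic, hall, chapel, foyer, vault, annex, den, porch, lab, pantry, terrace, office, workshop, studio, library, gym, study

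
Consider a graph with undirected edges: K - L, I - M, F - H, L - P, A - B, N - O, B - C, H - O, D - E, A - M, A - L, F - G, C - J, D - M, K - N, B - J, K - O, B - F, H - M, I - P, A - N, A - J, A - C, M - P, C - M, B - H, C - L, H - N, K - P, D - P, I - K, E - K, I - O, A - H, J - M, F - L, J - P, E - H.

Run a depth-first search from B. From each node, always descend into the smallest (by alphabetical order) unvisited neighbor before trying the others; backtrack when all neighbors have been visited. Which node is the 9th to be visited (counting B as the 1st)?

Visit B
B → A
A → C
C → J
J → M
M → D
D → E
E → H
H → F
F → G
F → L
L → K
K → I
I → O
O → N
I → P

Visit order: B, A, C, J, M, D, E, H, F, G, L, K, I, O, N, P

F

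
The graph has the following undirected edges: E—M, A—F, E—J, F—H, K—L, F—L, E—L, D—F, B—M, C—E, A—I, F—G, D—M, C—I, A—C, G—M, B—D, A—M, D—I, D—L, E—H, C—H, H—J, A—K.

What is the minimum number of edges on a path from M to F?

Level 0: M
Level 1: A, B, D, E, G
Level 2: C, F, H, I, J, K, L
F first appears at level 2.

2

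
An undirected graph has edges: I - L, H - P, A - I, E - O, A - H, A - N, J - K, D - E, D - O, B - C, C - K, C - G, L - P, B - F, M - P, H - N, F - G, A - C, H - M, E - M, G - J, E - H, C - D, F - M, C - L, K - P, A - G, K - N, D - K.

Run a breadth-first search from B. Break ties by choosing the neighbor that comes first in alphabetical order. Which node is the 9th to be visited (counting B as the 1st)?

Visit B; enqueue C, F → queue [C, F]
Visit C; enqueue A, D, G, K, L → queue [F, A, D, G, K, L]
Visit F; enqueue M → queue [A, D, G, K, L, M]
Visit A; enqueue H, I, N → queue [D, G, K, L, M, H, I, N]
Visit D; enqueue E, O → queue [G, K, L, M, H, I, N, E, O]
Visit G; enqueue J → queue [K, L, M, H, I, N, E, O, J]
Visit K; enqueue P → queue [L, M, H, I, N, E, O, J, P]
Visit L → queue [M, H, I, N, E, O, J, P]
Visit M → queue [H, I, N, E, O, J, P]
Visit H → queue [I, N, E, O, J, P]
Visit I → queue [N, E, O, J, P]
Visit N → queue [E, O, J, P]
Visit E → queue [O, J, P]
Visit O → queue [J, P]
Visit J → queue [P]
Visit P → queue []

Visit order: B, C, F, A, D, G, K, L, M, H, I, N, E, O, J, P

M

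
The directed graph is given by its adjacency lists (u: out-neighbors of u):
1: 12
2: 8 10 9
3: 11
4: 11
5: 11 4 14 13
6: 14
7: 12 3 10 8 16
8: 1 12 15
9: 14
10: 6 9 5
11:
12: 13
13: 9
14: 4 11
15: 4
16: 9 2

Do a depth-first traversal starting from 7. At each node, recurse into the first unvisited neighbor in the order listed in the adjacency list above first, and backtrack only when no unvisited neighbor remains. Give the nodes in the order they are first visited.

Visit 7
7 → 12
12 → 13
13 → 9
9 → 14
14 → 4
4 → 11
7 → 3
7 → 10
10 → 6
10 → 5
7 → 8
8 → 1
8 → 15
7 → 16
16 → 2

7 → 12 → 13 → 9 → 14 → 4 → 11 → 3 → 10 → 6 → 5 → 8 → 1 → 15 → 16 → 2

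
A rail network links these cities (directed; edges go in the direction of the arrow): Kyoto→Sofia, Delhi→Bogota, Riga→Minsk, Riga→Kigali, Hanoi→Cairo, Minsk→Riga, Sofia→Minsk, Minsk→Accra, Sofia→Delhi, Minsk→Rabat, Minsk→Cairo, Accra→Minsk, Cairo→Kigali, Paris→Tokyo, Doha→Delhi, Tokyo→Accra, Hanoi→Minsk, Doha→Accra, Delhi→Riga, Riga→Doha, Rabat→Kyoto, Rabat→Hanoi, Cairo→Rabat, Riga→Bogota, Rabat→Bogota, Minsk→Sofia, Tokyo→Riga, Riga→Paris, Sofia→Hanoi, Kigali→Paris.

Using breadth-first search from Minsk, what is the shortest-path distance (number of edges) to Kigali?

Level 0: Minsk
Level 1: Accra, Cairo, Rabat, Riga, Sofia
Level 2: Bogota, Delhi, Doha, Hanoi, Kigali, Kyoto, Paris
Level 3: Tokyo
Kigali first appears at level 2.

2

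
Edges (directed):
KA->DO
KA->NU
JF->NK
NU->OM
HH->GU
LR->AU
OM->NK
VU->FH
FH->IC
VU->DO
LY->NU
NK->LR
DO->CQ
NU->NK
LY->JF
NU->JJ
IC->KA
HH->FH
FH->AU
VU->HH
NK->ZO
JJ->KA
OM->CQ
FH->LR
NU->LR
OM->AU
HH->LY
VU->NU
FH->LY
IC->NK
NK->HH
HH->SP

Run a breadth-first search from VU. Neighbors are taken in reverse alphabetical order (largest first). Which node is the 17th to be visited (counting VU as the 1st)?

Visit VU; enqueue NU, HH, FH, DO → queue [NU, HH, FH, DO]
Visit NU; enqueue OM, NK, LR, JJ → queue [HH, FH, DO, OM, NK, LR, JJ]
Visit HH; enqueue SP, LY, GU → queue [FH, DO, OM, NK, LR, JJ, SP, LY, GU]
Visit FH; enqueue IC, AU → queue [DO, OM, NK, LR, JJ, SP, LY, GU, IC, AU]
Visit DO; enqueue CQ → queue [OM, NK, LR, JJ, SP, LY, GU, IC, AU, CQ]
Visit OM → queue [NK, LR, JJ, SP, LY, GU, IC, AU, CQ]
Visit NK; enqueue ZO → queue [LR, JJ, SP, LY, GU, IC, AU, CQ, ZO]
Visit LR → queue [JJ, SP, LY, GU, IC, AU, CQ, ZO]
Visit JJ; enqueue KA → queue [SP, LY, GU, IC, AU, CQ, ZO, KA]
Visit SP → queue [LY, GU, IC, AU, CQ, ZO, KA]
Visit LY; enqueue JF → queue [GU, IC, AU, CQ, ZO, KA, JF]
Visit GU → queue [IC, AU, CQ, ZO, KA, JF]
Visit IC → queue [AU, CQ, ZO, KA, JF]
Visit AU → queue [CQ, ZO, KA, JF]
Visit CQ → queue [ZO, KA, JF]
Visit ZO → queue [KA, JF]
Visit KA → queue [JF]
Visit JF → queue []

Visit order: VU, NU, HH, FH, DO, OM, NK, LR, JJ, SP, LY, GU, IC, AU, CQ, ZO, KA, JF

KA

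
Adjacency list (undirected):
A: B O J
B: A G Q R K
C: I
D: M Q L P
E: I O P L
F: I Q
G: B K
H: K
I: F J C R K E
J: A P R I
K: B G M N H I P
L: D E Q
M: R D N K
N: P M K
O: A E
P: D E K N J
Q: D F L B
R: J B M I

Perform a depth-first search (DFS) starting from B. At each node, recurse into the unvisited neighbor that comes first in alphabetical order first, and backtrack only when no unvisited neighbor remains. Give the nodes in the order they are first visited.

B, A, J, I, C, E, L, D, M, K, G, H, N, P, R, Q, F, O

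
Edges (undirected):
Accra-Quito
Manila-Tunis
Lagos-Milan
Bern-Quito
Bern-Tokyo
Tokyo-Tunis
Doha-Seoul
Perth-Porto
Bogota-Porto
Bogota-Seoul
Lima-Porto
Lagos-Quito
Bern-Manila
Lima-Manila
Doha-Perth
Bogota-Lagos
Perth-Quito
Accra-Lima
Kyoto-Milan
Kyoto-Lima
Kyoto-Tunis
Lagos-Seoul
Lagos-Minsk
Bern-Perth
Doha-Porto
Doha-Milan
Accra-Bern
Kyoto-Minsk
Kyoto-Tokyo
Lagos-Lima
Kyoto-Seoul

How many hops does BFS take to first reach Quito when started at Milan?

2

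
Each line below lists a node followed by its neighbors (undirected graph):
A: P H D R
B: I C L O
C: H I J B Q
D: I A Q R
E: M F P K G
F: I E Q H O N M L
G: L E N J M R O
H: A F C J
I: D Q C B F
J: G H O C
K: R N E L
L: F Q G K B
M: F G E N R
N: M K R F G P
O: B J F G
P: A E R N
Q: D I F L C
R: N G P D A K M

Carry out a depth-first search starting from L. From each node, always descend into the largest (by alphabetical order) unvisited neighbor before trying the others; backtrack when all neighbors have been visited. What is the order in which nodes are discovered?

Visit L
L → Q
Q → I
I → F
F → O
O → J
J → H
H → C
C → B
H → A
A → R
R → P
P → N
N → M
M → G
G → E
E → K
R → D

L -> Q -> I -> F -> O -> J -> H -> C -> B -> A -> R -> P -> N -> M -> G -> E -> K -> D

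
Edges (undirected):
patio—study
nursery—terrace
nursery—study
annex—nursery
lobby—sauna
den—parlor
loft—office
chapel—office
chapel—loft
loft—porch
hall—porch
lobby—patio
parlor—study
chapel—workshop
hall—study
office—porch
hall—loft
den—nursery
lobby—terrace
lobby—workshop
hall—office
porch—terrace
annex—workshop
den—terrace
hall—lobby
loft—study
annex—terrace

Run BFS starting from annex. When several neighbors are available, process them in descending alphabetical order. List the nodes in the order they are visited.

annex, workshop, terrace, nursery, lobby, chapel, porch, den, study, sauna, patio, hall, office, loft, parlor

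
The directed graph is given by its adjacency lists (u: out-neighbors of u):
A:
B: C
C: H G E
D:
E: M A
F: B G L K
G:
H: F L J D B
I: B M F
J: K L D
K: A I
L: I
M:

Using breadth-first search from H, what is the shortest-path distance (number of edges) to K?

Level 0: H
Level 1: B, D, F, J, L
Level 2: C, G, I, K
Level 3: A, E, M
K first appears at level 2.

2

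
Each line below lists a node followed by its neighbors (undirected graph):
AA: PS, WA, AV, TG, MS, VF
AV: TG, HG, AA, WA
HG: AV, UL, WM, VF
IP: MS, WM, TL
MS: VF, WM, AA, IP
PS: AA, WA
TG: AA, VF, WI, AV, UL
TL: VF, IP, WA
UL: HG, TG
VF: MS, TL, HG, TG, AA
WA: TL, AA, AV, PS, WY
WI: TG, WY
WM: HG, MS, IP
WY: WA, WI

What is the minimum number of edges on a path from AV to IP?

3

Level 0: AV
Level 1: AA, HG, TG, WA
Level 2: MS, PS, TL, UL, VF, WI, WM, WY
Level 3: IP
IP first appears at level 3.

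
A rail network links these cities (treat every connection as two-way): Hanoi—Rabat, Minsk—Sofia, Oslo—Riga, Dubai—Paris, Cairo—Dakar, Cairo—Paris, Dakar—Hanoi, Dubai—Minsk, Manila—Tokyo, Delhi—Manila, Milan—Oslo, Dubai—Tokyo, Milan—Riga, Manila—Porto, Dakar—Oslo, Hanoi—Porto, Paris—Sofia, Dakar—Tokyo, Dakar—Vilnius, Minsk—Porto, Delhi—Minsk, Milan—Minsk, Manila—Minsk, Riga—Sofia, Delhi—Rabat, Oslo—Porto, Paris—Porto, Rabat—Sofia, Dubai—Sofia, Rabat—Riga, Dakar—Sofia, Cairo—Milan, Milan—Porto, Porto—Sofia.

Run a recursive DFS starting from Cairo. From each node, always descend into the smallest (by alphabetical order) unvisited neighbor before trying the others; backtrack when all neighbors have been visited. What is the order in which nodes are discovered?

Cairo → Dakar → Hanoi → Porto → Manila → Delhi → Minsk → Dubai → Paris → Sofia → Rabat → Riga → Milan → Oslo → Tokyo → Vilnius

Visit Cairo
Cairo → Dakar
Dakar → Hanoi
Hanoi → Porto
Porto → Manila
Manila → Delhi
Delhi → Minsk
Minsk → Dubai
Dubai → Paris
Paris → Sofia
Sofia → Rabat
Rabat → Riga
Riga → Milan
Milan → Oslo
Dubai → Tokyo
Dakar → Vilnius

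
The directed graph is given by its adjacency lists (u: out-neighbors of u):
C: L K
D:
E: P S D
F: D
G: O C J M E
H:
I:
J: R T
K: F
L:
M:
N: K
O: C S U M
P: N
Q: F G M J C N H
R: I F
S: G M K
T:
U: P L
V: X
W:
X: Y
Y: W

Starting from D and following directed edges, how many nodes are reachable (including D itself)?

BFS from D visits: D
Reachable nodes: 1 of 23 total.

1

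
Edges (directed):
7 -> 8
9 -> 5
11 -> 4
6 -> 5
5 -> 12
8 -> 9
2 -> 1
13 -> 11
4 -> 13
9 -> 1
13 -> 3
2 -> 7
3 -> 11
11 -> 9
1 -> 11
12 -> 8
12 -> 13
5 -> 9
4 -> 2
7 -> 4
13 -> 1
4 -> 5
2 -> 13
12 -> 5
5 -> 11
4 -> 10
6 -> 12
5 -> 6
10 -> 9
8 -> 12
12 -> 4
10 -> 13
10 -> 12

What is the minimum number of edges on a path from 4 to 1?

2

Level 0: 4
Level 1: 2, 5, 10, 13
Level 2: 1, 3, 6, 7, 9, 11, 12
Level 3: 8
1 first appears at level 2.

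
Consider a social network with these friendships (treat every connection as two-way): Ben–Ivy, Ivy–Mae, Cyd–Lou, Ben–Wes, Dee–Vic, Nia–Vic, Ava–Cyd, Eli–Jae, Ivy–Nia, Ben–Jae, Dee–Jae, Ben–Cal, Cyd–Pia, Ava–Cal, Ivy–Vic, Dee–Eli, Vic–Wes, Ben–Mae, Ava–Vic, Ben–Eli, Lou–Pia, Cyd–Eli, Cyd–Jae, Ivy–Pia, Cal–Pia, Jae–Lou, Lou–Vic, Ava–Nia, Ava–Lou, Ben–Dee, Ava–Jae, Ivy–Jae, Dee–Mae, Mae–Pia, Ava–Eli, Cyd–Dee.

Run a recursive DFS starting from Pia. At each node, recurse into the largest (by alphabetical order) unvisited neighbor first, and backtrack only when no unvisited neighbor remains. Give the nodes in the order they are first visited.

Pia, Mae, Ivy, Vic, Wes, Ben, Jae, Lou, Cyd, Eli, Dee, Ava, Nia, Cal

Visit Pia
Pia → Mae
Mae → Ivy
Ivy → Vic
Vic → Wes
Wes → Ben
Ben → Jae
Jae → Lou
Lou → Cyd
Cyd → Eli
Eli → Dee
Eli → Ava
Ava → Nia
Ava → Cal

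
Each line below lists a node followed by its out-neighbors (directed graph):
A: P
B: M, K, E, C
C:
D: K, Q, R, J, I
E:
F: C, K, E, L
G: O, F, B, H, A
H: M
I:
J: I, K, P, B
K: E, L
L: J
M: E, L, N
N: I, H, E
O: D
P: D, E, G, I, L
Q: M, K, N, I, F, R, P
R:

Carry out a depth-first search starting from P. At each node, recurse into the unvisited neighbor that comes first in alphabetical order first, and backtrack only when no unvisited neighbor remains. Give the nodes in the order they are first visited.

P D I J B C E K L M N H Q F R G A O

Visit P
P → D
D → I
D → J
J → B
B → C
B → E
B → K
K → L
B → M
M → N
N → H
D → Q
Q → F
Q → R
P → G
G → A
G → O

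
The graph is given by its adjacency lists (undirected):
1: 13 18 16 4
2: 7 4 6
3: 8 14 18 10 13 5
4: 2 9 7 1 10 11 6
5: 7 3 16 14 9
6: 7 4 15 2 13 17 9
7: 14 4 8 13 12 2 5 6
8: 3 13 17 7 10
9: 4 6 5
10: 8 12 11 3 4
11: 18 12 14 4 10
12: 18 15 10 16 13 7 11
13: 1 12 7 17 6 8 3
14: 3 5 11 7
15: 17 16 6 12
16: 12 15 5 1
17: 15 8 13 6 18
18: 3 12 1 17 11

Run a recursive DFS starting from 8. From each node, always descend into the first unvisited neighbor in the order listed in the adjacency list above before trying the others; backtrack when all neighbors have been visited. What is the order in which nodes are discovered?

8, 3, 14, 5, 7, 4, 2, 6, 15, 17, 13, 1, 18, 12, 10, 11, 16, 9

Visit 8
8 → 3
3 → 14
14 → 5
5 → 7
7 → 4
4 → 2
2 → 6
6 → 15
15 → 17
17 → 13
13 → 1
1 → 18
18 → 12
12 → 10
10 → 11
12 → 16
6 → 9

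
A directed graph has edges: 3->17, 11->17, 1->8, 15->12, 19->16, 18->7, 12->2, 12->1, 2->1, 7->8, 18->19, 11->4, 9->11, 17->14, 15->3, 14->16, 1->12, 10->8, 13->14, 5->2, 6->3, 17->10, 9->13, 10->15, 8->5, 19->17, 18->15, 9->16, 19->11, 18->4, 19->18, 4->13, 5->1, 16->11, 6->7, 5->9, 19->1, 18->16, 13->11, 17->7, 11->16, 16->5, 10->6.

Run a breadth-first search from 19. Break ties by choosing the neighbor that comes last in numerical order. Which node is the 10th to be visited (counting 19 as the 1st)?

14

Visit 19; enqueue 18, 17, 16, 11, 1 → queue [18, 17, 16, 11, 1]
Visit 18; enqueue 15, 7, 4 → queue [17, 16, 11, 1, 15, 7, 4]
Visit 17; enqueue 14, 10 → queue [16, 11, 1, 15, 7, 4, 14, 10]
Visit 16; enqueue 5 → queue [11, 1, 15, 7, 4, 14, 10, 5]
Visit 11 → queue [1, 15, 7, 4, 14, 10, 5]
Visit 1; enqueue 12, 8 → queue [15, 7, 4, 14, 10, 5, 12, 8]
Visit 15; enqueue 3 → queue [7, 4, 14, 10, 5, 12, 8, 3]
Visit 7 → queue [4, 14, 10, 5, 12, 8, 3]
Visit 4; enqueue 13 → queue [14, 10, 5, 12, 8, 3, 13]
Visit 14 → queue [10, 5, 12, 8, 3, 13]
Visit 10; enqueue 6 → queue [5, 12, 8, 3, 13, 6]
Visit 5; enqueue 9, 2 → queue [12, 8, 3, 13, 6, 9, 2]
Visit 12 → queue [8, 3, 13, 6, 9, 2]
Visit 8 → queue [3, 13, 6, 9, 2]
Visit 3 → queue [13, 6, 9, 2]
Visit 13 → queue [6, 9, 2]
Visit 6 → queue [9, 2]
Visit 9 → queue [2]
Visit 2 → queue []

Visit order: 19, 18, 17, 16, 11, 1, 15, 7, 4, 14, 10, 5, 12, 8, 3, 13, 6, 9, 2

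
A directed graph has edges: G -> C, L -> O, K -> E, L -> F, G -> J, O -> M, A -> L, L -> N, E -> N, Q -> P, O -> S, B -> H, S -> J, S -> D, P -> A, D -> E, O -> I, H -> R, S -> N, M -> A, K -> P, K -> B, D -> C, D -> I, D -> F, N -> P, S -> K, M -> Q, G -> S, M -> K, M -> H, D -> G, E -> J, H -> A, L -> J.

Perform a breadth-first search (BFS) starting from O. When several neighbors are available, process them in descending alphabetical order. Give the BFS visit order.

O S M I N K J D Q H A P E B G F C R L

Visit O; enqueue S, M, I → queue [S, M, I]
Visit S; enqueue N, K, J, D → queue [M, I, N, K, J, D]
Visit M; enqueue Q, H, A → queue [I, N, K, J, D, Q, H, A]
Visit I → queue [N, K, J, D, Q, H, A]
Visit N; enqueue P → queue [K, J, D, Q, H, A, P]
Visit K; enqueue E, B → queue [J, D, Q, H, A, P, E, B]
Visit J → queue [D, Q, H, A, P, E, B]
Visit D; enqueue G, F, C → queue [Q, H, A, P, E, B, G, F, C]
Visit Q → queue [H, A, P, E, B, G, F, C]
Visit H; enqueue R → queue [A, P, E, B, G, F, C, R]
Visit A; enqueue L → queue [P, E, B, G, F, C, R, L]
Visit P → queue [E, B, G, F, C, R, L]
Visit E → queue [B, G, F, C, R, L]
Visit B → queue [G, F, C, R, L]
Visit G → queue [F, C, R, L]
Visit F → queue [C, R, L]
Visit C → queue [R, L]
Visit R → queue [L]
Visit L → queue []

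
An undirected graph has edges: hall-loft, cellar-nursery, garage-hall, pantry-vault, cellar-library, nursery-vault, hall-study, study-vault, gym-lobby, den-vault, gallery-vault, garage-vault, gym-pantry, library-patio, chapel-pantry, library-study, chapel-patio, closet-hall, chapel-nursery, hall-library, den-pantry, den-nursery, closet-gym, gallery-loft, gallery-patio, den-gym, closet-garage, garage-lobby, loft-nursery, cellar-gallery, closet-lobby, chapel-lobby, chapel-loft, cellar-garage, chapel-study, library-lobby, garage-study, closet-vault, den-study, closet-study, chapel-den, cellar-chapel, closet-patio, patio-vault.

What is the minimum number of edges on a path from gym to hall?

2

Level 0: gym
Level 1: closet, den, lobby, pantry
Level 2: chapel, garage, hall, library, nursery, patio, study, vault
Level 3: cellar, gallery, loft
hall first appears at level 2.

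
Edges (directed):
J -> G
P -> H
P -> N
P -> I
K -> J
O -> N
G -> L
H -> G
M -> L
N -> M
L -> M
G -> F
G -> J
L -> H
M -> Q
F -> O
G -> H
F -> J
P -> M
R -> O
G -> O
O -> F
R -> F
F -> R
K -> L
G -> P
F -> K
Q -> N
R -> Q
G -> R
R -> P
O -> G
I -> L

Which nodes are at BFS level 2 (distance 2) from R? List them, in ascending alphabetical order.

G, H, I, J, K, M, N

Level 0: R
Level 1: F, O, P, Q
Level 2: G, H, I, J, K, M, N
Level 3: L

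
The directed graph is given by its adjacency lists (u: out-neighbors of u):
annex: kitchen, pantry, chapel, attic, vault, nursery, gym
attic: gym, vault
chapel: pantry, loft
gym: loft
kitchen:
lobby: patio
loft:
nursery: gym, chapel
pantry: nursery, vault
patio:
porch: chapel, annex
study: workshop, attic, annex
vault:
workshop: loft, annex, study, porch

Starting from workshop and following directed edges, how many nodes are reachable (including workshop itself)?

BFS from workshop visits: workshop, annex, loft, porch, study, attic, chapel, gym, kitchen, nursery, pantry, vault
Reachable nodes: 12 of 14 total.

12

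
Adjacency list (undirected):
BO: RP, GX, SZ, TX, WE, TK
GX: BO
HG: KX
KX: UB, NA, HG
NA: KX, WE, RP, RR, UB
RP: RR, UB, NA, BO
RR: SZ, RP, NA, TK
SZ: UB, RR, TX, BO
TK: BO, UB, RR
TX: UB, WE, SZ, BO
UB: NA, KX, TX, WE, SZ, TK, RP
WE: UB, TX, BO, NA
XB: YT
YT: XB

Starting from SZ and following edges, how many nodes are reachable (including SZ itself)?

BFS from SZ visits: SZ, BO, RR, TX, UB, GX, RP, TK, WE, NA, KX, HG
Reachable nodes: 12 of 14 total.

12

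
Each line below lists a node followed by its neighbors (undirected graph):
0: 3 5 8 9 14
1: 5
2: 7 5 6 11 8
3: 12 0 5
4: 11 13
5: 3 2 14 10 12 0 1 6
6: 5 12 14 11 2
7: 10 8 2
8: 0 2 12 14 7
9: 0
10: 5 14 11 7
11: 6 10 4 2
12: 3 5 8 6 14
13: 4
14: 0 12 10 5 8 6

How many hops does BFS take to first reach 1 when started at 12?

2

Level 0: 12
Level 1: 3, 5, 6, 8, 14
Level 2: 0, 1, 2, 7, 10, 11
Level 3: 4, 9
Level 4: 13
1 first appears at level 2.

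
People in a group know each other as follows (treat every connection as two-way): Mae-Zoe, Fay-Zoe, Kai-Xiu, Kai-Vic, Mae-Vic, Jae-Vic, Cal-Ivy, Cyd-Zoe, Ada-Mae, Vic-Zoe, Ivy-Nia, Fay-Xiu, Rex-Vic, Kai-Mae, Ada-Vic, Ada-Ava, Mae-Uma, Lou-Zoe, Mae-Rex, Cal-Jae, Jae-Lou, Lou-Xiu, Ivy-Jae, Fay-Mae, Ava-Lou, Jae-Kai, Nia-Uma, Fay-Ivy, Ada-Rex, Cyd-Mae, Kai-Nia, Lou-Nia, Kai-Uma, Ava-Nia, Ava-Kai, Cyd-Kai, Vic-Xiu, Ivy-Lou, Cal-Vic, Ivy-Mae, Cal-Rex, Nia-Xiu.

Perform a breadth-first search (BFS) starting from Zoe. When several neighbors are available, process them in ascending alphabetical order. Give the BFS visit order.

Zoe -> Cyd -> Fay -> Lou -> Mae -> Vic -> Kai -> Ivy -> Xiu -> Ava -> Jae -> Nia -> Ada -> Rex -> Uma -> Cal

Visit Zoe; enqueue Cyd, Fay, Lou, Mae, Vic → queue [Cyd, Fay, Lou, Mae, Vic]
Visit Cyd; enqueue Kai → queue [Fay, Lou, Mae, Vic, Kai]
Visit Fay; enqueue Ivy, Xiu → queue [Lou, Mae, Vic, Kai, Ivy, Xiu]
Visit Lou; enqueue Ava, Jae, Nia → queue [Mae, Vic, Kai, Ivy, Xiu, Ava, Jae, Nia]
Visit Mae; enqueue Ada, Rex, Uma → queue [Vic, Kai, Ivy, Xiu, Ava, Jae, Nia, Ada, Rex, Uma]
Visit Vic; enqueue Cal → queue [Kai, Ivy, Xiu, Ava, Jae, Nia, Ada, Rex, Uma, Cal]
Visit Kai → queue [Ivy, Xiu, Ava, Jae, Nia, Ada, Rex, Uma, Cal]
Visit Ivy → queue [Xiu, Ava, Jae, Nia, Ada, Rex, Uma, Cal]
Visit Xiu → queue [Ava, Jae, Nia, Ada, Rex, Uma, Cal]
Visit Ava → queue [Jae, Nia, Ada, Rex, Uma, Cal]
Visit Jae → queue [Nia, Ada, Rex, Uma, Cal]
Visit Nia → queue [Ada, Rex, Uma, Cal]
Visit Ada → queue [Rex, Uma, Cal]
Visit Rex → queue [Uma, Cal]
Visit Uma → queue [Cal]
Visit Cal → queue []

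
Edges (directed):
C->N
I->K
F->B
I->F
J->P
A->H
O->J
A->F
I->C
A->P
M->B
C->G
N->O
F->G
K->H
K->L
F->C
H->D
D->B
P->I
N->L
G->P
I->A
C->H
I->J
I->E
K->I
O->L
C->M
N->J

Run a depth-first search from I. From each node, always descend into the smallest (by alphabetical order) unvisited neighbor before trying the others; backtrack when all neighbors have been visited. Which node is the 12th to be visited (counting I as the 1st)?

J

Visit I
I → A
A → F
F → B
F → C
C → G
G → P
C → H
H → D
C → M
C → N
N → J
N → L
N → O
I → E
I → K

Visit order: I, A, F, B, C, G, P, H, D, M, N, J, L, O, E, K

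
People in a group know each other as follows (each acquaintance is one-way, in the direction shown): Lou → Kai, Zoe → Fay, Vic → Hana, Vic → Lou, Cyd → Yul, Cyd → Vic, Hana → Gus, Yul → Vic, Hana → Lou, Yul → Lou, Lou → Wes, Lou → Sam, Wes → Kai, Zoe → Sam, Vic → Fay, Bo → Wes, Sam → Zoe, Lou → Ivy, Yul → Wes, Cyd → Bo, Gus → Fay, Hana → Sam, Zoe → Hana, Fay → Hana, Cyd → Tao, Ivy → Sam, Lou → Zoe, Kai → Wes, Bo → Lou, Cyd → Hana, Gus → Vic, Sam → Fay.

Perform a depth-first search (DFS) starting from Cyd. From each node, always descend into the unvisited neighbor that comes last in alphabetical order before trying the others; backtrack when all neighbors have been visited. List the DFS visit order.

Cyd, Yul, Wes, Kai, Vic, Lou, Zoe, Sam, Fay, Hana, Gus, Ivy, Tao, Bo

Visit Cyd
Cyd → Yul
Yul → Wes
Wes → Kai
Yul → Vic
Vic → Lou
Lou → Zoe
Zoe → Sam
Sam → Fay
Fay → Hana
Hana → Gus
Lou → Ivy
Cyd → Tao
Cyd → Bo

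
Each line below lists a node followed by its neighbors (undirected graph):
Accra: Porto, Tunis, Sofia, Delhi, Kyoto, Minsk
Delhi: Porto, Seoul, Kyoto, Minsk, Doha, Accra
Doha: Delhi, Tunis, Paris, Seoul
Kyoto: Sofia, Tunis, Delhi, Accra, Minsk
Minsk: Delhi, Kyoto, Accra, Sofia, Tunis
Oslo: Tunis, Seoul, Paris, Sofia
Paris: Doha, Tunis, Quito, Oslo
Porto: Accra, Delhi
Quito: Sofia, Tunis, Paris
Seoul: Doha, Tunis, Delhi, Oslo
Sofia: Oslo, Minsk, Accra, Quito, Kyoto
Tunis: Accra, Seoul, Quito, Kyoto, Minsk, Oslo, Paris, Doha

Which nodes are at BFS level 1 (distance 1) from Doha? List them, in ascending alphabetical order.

Delhi, Paris, Seoul, Tunis

Level 0: Doha
Level 1: Delhi, Paris, Seoul, Tunis
Level 2: Accra, Kyoto, Minsk, Oslo, Porto, Quito
Level 3: Sofia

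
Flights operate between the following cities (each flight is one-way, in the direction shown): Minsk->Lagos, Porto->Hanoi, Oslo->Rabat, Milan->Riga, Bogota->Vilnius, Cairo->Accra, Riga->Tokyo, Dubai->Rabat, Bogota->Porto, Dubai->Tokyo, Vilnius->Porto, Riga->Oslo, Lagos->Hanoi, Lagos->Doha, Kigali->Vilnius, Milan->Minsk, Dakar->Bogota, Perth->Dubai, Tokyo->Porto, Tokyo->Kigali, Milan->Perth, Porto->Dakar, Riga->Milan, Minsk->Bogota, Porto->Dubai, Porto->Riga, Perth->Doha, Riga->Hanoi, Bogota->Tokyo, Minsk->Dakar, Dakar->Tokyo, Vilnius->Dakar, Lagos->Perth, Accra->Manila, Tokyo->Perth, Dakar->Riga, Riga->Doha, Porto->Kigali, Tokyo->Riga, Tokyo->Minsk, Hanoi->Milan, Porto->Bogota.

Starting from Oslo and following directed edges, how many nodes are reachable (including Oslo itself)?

2

BFS from Oslo visits: Oslo, Rabat
Reachable nodes: 2 of 19 total.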